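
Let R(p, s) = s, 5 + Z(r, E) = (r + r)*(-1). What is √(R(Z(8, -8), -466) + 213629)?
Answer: √213163 ≈ 461.70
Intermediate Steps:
Z(r, E) = -5 - 2*r (Z(r, E) = -5 + (r + r)*(-1) = -5 + (2*r)*(-1) = -5 - 2*r)
√(R(Z(8, -8), -466) + 213629) = √(-466 + 213629) = √213163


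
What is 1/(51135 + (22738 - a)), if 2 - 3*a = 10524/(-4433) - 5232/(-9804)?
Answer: 10865283/802637142217 ≈ 1.3537e-5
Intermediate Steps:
a = 13908842/10865283 (a = 2/3 - (10524/(-4433) - 5232/(-9804))/3 = 2/3 - (10524*(-1/4433) - 5232*(-1/9804))/3 = 2/3 - (-10524/4433 + 436/817)/3 = 2/3 - 1/3*(-6665320/3621761) = 2/3 + 6665320/10865283 = 13908842/10865283 ≈ 1.2801)
1/(51135 + (22738 - a)) = 1/(51135 + (22738 - 1*13908842/10865283)) = 1/(51135 + (22738 - 13908842/10865283)) = 1/(51135 + 247040896012/10865283) = 1/(802637142217/10865283) = 10865283/802637142217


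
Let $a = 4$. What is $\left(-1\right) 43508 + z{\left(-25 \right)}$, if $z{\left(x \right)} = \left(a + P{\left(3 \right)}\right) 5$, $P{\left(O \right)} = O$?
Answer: $-43473$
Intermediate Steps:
$z{\left(x \right)} = 35$ ($z{\left(x \right)} = \left(4 + 3\right) 5 = 7 \cdot 5 = 35$)
$\left(-1\right) 43508 + z{\left(-25 \right)} = \left(-1\right) 43508 + 35 = -43508 + 35 = -43473$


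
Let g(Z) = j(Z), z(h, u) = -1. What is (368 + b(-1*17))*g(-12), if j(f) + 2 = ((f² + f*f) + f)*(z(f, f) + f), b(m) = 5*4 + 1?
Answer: -1396510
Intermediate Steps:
b(m) = 21 (b(m) = 20 + 1 = 21)
j(f) = -2 + (-1 + f)*(f + 2*f²) (j(f) = -2 + ((f² + f*f) + f)*(-1 + f) = -2 + ((f² + f²) + f)*(-1 + f) = -2 + (2*f² + f)*(-1 + f) = -2 + (f + 2*f²)*(-1 + f) = -2 + (-1 + f)*(f + 2*f²))
g(Z) = -2 - Z - Z² + 2*Z³
(368 + b(-1*17))*g(-12) = (368 + 21)*(-2 - 1*(-12) - 1*(-12)² + 2*(-12)³) = 389*(-2 + 12 - 1*144 + 2*(-1728)) = 389*(-2 + 12 - 144 - 3456) = 389*(-3590) = -1396510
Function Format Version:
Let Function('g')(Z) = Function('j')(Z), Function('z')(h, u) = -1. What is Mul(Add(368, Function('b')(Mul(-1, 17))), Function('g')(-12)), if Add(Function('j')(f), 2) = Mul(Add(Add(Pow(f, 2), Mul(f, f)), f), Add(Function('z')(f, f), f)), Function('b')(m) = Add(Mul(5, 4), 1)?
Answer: -1396510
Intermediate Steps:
Function('b')(m) = 21 (Function('b')(m) = Add(20, 1) = 21)
Function('j')(f) = Add(-2, Mul(Add(-1, f), Add(f, Mul(2, Pow(f, 2))))) (Function('j')(f) = Add(-2, Mul(Add(Add(Pow(f, 2), Mul(f, f)), f), Add(-1, f))) = Add(-2, Mul(Add(Add(Pow(f, 2), Pow(f, 2)), f), Add(-1, f))) = Add(-2, Mul(Add(Mul(2, Pow(f, 2)), f), Add(-1, f))) = Add(-2, Mul(Add(f, Mul(2, Pow(f, 2))), Add(-1, f))) = Add(-2, Mul(Add(-1, f), Add(f, Mul(2, Pow(f, 2))))))
Function('g')(Z) = Add(-2, Mul(-1, Z), Mul(-1, Pow(Z, 2)), Mul(2, Pow(Z, 3)))
Mul(Add(368, Function('b')(Mul(-1, 17))), Function('g')(-12)) = Mul(Add(368, 21), Add(-2, Mul(-1, -12), Mul(-1, Pow(-12, 2)), Mul(2, Pow(-12, 3)))) = Mul(389, Add(-2, 12, Mul(-1, 144), Mul(2, -1728))) = Mul(389, Add(-2, 12, -144, -3456)) = Mul(389, -3590) = -1396510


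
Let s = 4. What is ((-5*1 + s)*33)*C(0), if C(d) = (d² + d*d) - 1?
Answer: 33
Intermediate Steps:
C(d) = -1 + 2*d² (C(d) = (d² + d²) - 1 = 2*d² - 1 = -1 + 2*d²)
((-5*1 + s)*33)*C(0) = ((-5*1 + 4)*33)*(-1 + 2*0²) = ((-5 + 4)*33)*(-1 + 2*0) = (-1*33)*(-1 + 0) = -33*(-1) = 33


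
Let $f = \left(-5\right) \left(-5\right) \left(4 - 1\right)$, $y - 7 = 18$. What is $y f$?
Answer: $1875$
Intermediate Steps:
$y = 25$ ($y = 7 + 18 = 25$)
$f = 75$ ($f = 25 \left(4 - 1\right) = 25 \cdot 3 = 75$)
$y f = 25 \cdot 75 = 1875$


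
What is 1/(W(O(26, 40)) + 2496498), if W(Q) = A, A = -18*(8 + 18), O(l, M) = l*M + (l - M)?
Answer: 1/2496030 ≈ 4.0064e-7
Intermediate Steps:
O(l, M) = l - M + M*l (O(l, M) = M*l + (l - M) = l - M + M*l)
A = -468 (A = -18*26 = -468)
W(Q) = -468
1/(W(O(26, 40)) + 2496498) = 1/(-468 + 2496498) = 1/2496030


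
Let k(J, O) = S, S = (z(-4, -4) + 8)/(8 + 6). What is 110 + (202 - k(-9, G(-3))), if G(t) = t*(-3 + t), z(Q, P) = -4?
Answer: 2182/7 ≈ 311.71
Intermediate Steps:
S = 2/7 (S = (-4 + 8)/(8 + 6) = 4/14 = 4*(1/14) = 2/7 ≈ 0.28571)
k(J, O) = 2/7
110 + (202 - k(-9, G(-3))) = 110 + (202 - 1*2/7) = 110 + (202 - 2/7) = 110 + 1412/7 = 2182/7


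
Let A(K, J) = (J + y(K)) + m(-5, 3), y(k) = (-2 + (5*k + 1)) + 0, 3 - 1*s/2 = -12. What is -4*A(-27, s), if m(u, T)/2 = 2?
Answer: 408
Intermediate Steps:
s = 30 (s = 6 - 2*(-12) = 6 + 24 = 30)
m(u, T) = 4 (m(u, T) = 2*2 = 4)
y(k) = -1 + 5*k (y(k) = (-2 + (1 + 5*k)) + 0 = (-1 + 5*k) + 0 = -1 + 5*k)
A(K, J) = 3 + J + 5*K (A(K, J) = (J + (-1 + 5*K)) + 4 = (-1 + J + 5*K) + 4 = 3 + J + 5*K)
-4*A(-27, s) = -4*(3 + 30 + 5*(-27)) = -4*(3 + 30 - 135) = -4*(-102) = 408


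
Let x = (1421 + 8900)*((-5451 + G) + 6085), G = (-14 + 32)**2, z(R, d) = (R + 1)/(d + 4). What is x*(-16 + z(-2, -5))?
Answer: -148312770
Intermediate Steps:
z(R, d) = (1 + R)/(4 + d)
G = 324 (G = 18**2 = 324)
x = 9887518 (x = (1421 + 8900)*((-5451 + 324) + 6085) = 10321*(-5127 + 6085) = 10321*958 = 9887518)
x*(-16 + z(-2, -5)) = 9887518*(-16 + (1 - 2)/(4 - 5)) = 9887518*(-16 - 1/(-1)) = 9887518*(-16 - 1*(-1)) = 9887518*(-16 + 1) = 9887518*(-15) = -148312770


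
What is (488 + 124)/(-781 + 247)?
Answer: -102/89 ≈ -1.1461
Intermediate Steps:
(488 + 124)/(-781 + 247) = 612/(-534) = 612*(-1/534) = -102/89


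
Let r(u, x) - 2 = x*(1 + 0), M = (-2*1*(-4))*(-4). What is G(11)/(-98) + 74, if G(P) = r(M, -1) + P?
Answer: 3620/49 ≈ 73.878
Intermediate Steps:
M = -32 (M = -2*(-4)*(-4) = 8*(-4) = -32)
r(u, x) = 2 + x (r(u, x) = 2 + x*(1 + 0) = 2 + x*1 = 2 + x)
G(P) = 1 + P (G(P) = (2 - 1) + P = 1 + P)
G(11)/(-98) + 74 = (1 + 11)/(-98) + 74 = -1/98*12 + 74 = -6/49 + 74 = 3620/49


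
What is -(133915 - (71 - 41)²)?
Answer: -133015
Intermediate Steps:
-(133915 - (71 - 41)²) = -(133915 - 1*30²) = -(133915 - 1*900) = -(133915 - 900) = -1*133015 = -133015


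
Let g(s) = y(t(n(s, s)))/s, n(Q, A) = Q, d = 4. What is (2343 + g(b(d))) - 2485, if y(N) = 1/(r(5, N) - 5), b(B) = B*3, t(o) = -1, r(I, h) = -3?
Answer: -13633/96 ≈ -142.01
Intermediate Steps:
b(B) = 3*B
y(N) = -⅛ (y(N) = 1/(-3 - 5) = 1/(-8) = -⅛)
g(s) = -1/(8*s)
(2343 + g(b(d))) - 2485 = (2343 - 1/(8*(3*4))) - 2485 = (2343 - ⅛/12) - 2485 = (2343 - ⅛*1/12) - 2485 = (2343 - 1/96) - 2485 = 224927/96 - 2485 = -13633/96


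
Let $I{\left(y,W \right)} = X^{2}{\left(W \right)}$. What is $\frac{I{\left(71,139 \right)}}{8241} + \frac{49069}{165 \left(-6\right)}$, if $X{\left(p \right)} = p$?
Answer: $- \frac{128416613}{2719530} \approx -47.22$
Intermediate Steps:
$I{\left(y,W \right)} = W^{2}$
$\frac{I{\left(71,139 \right)}}{8241} + \frac{49069}{165 \left(-6\right)} = \frac{139^{2}}{8241} + \frac{49069}{165 \left(-6\right)} = 19321 \cdot \frac{1}{8241} + \frac{49069}{-990} = \frac{19321}{8241} + 49069 \left(- \frac{1}{990}\right) = \frac{19321}{8241} - \frac{49069}{990} = - \frac{128416613}{2719530}$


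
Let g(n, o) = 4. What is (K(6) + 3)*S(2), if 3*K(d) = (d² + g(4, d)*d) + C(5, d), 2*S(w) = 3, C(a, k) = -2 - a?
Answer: 31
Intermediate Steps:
S(w) = 3/2 (S(w) = (½)*3 = 3/2)
K(d) = -7/3 + d²/3 + 4*d/3 (K(d) = ((d² + 4*d) + (-2 - 1*5))/3 = ((d² + 4*d) + (-2 - 5))/3 = ((d² + 4*d) - 7)/3 = (-7 + d² + 4*d)/3 = -7/3 + d²/3 + 4*d/3)
(K(6) + 3)*S(2) = ((-7/3 + (⅓)*6² + (4/3)*6) + 3)*(3/2) = ((-7/3 + (⅓)*36 + 8) + 3)*(3/2) = ((-7/3 + 12 + 8) + 3)*(3/2) = (53/3 + 3)*(3/2) = (62/3)*(3/2) = 31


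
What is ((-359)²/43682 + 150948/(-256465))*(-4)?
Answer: -52919510258/5601452065 ≈ -9.4475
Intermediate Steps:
((-359)²/43682 + 150948/(-256465))*(-4) = (128881*(1/43682) + 150948*(-1/256465))*(-4) = (128881/43682 - 150948/256465)*(-4) = (26459755129/11202904130)*(-4) = -52919510258/5601452065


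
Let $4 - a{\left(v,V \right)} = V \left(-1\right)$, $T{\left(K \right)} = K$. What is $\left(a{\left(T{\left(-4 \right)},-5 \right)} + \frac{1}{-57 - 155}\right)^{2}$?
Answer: $\frac{45369}{44944} \approx 1.0095$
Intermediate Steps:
$a{\left(v,V \right)} = 4 + V$ ($a{\left(v,V \right)} = 4 - V \left(-1\right) = 4 - - V = 4 + V$)
$\left(a{\left(T{\left(-4 \right)},-5 \right)} + \frac{1}{-57 - 155}\right)^{2} = \left(\left(4 - 5\right) + \frac{1}{-57 - 155}\right)^{2} = \left(-1 + \frac{1}{-212}\right)^{2} = \left(-1 - \frac{1}{212}\right)^{2} = \left(- \frac{213}{212}\right)^{2} = \frac{45369}{44944}$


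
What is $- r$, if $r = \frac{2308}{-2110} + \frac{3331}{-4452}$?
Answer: $\frac{8651813}{4696860} \approx 1.842$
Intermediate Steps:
$r = - \frac{8651813}{4696860}$ ($r = 2308 \left(- \frac{1}{2110}\right) + 3331 \left(- \frac{1}{4452}\right) = - \frac{1154}{1055} - \frac{3331}{4452} = - \frac{8651813}{4696860} \approx -1.842$)
$- r = \left(-1\right) \left(- \frac{8651813}{4696860}\right) = \frac{8651813}{4696860}$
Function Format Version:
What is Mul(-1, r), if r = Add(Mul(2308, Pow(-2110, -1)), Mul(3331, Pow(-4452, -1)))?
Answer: Rational(8651813, 4696860) ≈ 1.8420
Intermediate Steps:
r = Rational(-8651813, 4696860) (r = Add(Mul(2308, Rational(-1, 2110)), Mul(3331, Rational(-1, 4452))) = Add(Rational(-1154, 1055), Rational(-3331, 4452)) = Rational(-8651813, 4696860) ≈ -1.8420)
Mul(-1, r) = Mul(-1, Rational(-8651813, 4696860)) = Rational(8651813, 4696860)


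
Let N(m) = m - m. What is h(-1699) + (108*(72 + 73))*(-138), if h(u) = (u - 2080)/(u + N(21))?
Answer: -3671671141/1699 ≈ -2.1611e+6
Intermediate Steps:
N(m) = 0
h(u) = (-2080 + u)/u (h(u) = (u - 2080)/(u + 0) = (-2080 + u)/u)
h(-1699) + (108*(72 + 73))*(-138) = (-2080 - 1699)/(-1699) + (108*(72 + 73))*(-138) = -1/1699*(-3779) + (108*145)*(-138) = 3779/1699 + 15660*(-138) = 3779/1699 - 2161080 = -3671671141/1699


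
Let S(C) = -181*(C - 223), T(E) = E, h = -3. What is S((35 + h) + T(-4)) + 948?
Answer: 36243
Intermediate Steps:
S(C) = 40363 - 181*C (S(C) = -181*(-223 + C) = 40363 - 181*C)
S((35 + h) + T(-4)) + 948 = (40363 - 181*((35 - 3) - 4)) + 948 = (40363 - 181*(32 - 4)) + 948 = (40363 - 181*28) + 948 = (40363 - 5068) + 948 = 35295 + 948 = 36243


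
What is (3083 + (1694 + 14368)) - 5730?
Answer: 13415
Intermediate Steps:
(3083 + (1694 + 14368)) - 5730 = (3083 + 16062) - 5730 = 19145 - 5730 = 13415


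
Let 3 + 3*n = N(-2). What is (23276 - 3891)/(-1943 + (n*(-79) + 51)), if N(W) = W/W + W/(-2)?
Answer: -58155/5597 ≈ -10.390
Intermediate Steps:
N(W) = 1 - W/2 (N(W) = 1 + W*(-½) = 1 - W/2)
n = -⅓ (n = -1 + (1 - ½*(-2))/3 = -1 + (1 + 1)/3 = -1 + (⅓)*2 = -1 + ⅔ = -⅓ ≈ -0.33333)
(23276 - 3891)/(-1943 + (n*(-79) + 51)) = (23276 - 3891)/(-1943 + (-⅓*(-79) + 51)) = 19385/(-1943 + (79/3 + 51)) = 19385/(-1943 + 232/3) = 19385/(-5597/3) = 19385*(-3/5597) = -58155/5597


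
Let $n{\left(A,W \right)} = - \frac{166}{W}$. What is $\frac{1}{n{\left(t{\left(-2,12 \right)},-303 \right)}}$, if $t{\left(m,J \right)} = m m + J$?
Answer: $\frac{303}{166} \approx 1.8253$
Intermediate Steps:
$t{\left(m,J \right)} = J + m^{2}$ ($t{\left(m,J \right)} = m^{2} + J = J + m^{2}$)
$\frac{1}{n{\left(t{\left(-2,12 \right)},-303 \right)}} = \frac{1}{\left(-166\right) \frac{1}{-303}} = \frac{1}{\left(-166\right) \left(- \frac{1}{303}\right)} = \frac{1}{\frac{166}{303}} = \frac{303}{166}$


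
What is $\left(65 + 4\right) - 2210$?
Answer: $-2141$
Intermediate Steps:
$\left(65 + 4\right) - 2210 = 69 - 2210 = -2141$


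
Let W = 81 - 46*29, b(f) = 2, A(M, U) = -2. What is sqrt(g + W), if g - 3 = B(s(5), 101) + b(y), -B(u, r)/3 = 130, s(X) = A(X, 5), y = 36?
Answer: 3*I*sqrt(182) ≈ 40.472*I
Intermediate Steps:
s(X) = -2
B(u, r) = -390 (B(u, r) = -3*130 = -390)
W = -1253 (W = 81 - 1334 = -1253)
g = -385 (g = 3 + (-390 + 2) = 3 - 388 = -385)
sqrt(g + W) = sqrt(-385 - 1253) = sqrt(-1638) = 3*I*sqrt(182)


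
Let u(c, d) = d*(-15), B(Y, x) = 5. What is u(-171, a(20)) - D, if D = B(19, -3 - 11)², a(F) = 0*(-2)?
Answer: -25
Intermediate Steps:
a(F) = 0
u(c, d) = -15*d
D = 25 (D = 5² = 25)
u(-171, a(20)) - D = -15*0 - 1*25 = 0 - 25 = -25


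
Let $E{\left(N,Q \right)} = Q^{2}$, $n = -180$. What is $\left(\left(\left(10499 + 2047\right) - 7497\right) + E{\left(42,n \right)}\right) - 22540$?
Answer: $14909$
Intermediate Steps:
$\left(\left(\left(10499 + 2047\right) - 7497\right) + E{\left(42,n \right)}\right) - 22540 = \left(\left(\left(10499 + 2047\right) - 7497\right) + \left(-180\right)^{2}\right) - 22540 = \left(\left(12546 - 7497\right) + 32400\right) - 22540 = \left(5049 + 32400\right) - 22540 = 37449 - 22540 = 14909$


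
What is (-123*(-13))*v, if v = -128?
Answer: -204672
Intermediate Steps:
(-123*(-13))*v = -123*(-13)*(-128) = 1599*(-128) = -204672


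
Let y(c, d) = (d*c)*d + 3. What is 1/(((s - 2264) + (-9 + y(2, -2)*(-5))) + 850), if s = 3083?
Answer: 1/1605 ≈ 0.00062305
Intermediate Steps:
y(c, d) = 3 + c*d² (y(c, d) = (c*d)*d + 3 = c*d² + 3 = 3 + c*d²)
1/(((s - 2264) + (-9 + y(2, -2)*(-5))) + 850) = 1/(((3083 - 2264) + (-9 + (3 + 2*(-2)²)*(-5))) + 850) = 1/((819 + (-9 + (3 + 2*4)*(-5))) + 850) = 1/((819 + (-9 + (3 + 8)*(-5))) + 850) = 1/((819 + (-9 + 11*(-5))) + 850) = 1/((819 + (-9 - 55)) + 850) = 1/((819 - 64) + 850) = 1/(755 + 850) = 1/1605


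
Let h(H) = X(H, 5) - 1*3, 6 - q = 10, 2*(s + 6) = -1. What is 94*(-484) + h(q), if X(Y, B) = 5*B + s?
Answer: -90961/2 ≈ -45481.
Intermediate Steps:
s = -13/2 (s = -6 + (½)*(-1) = -6 - ½ = -13/2 ≈ -6.5000)
q = -4 (q = 6 - 1*10 = 6 - 10 = -4)
X(Y, B) = -13/2 + 5*B (X(Y, B) = 5*B - 13/2 = -13/2 + 5*B)
h(H) = 31/2 (h(H) = (-13/2 + 5*5) - 1*3 = (-13/2 + 25) - 3 = 37/2 - 3 = 31/2)
94*(-484) + h(q) = 94*(-484) + 31/2 = -45496 + 31/2 = -90961/2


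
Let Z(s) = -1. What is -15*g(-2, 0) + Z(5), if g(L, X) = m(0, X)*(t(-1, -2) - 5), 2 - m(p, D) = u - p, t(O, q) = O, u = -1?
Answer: 269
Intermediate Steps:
m(p, D) = 3 + p (m(p, D) = 2 - (-1 - p) = 2 + (1 + p) = 3 + p)
g(L, X) = -18 (g(L, X) = (3 + 0)*(-1 - 5) = 3*(-6) = -18)
-15*g(-2, 0) + Z(5) = -15*(-18) - 1 = 270 - 1 = 269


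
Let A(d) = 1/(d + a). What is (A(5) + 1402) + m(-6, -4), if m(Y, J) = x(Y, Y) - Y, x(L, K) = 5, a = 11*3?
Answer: 53695/38 ≈ 1413.0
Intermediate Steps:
a = 33
m(Y, J) = 5 - Y
A(d) = 1/(33 + d) (A(d) = 1/(d + 33) = 1/(33 + d))
(A(5) + 1402) + m(-6, -4) = (1/(33 + 5) + 1402) + (5 - 1*(-6)) = (1/38 + 1402) + (5 + 6) = (1/38 + 1402) + 11 = 53277/38 + 11 = 53695/38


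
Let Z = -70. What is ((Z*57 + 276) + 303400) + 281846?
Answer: 581532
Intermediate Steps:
((Z*57 + 276) + 303400) + 281846 = ((-70*57 + 276) + 303400) + 281846 = ((-3990 + 276) + 303400) + 281846 = (-3714 + 303400) + 281846 = 299686 + 281846 = 581532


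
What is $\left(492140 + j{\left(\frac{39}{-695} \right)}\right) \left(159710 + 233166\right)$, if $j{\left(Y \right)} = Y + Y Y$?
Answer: $\frac{93392871109646416}{483025} \approx 1.9335 \cdot 10^{11}$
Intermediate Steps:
$j{\left(Y \right)} = Y + Y^{2}$
$\left(492140 + j{\left(\frac{39}{-695} \right)}\right) \left(159710 + 233166\right) = \left(492140 + \frac{39}{-695} \left(1 + \frac{39}{-695}\right)\right) \left(159710 + 233166\right) = \left(492140 + 39 \left(- \frac{1}{695}\right) \left(1 + 39 \left(- \frac{1}{695}\right)\right)\right) 392876 = \left(492140 - \frac{39 \left(1 - \frac{39}{695}\right)}{695}\right) 392876 = \left(492140 - \frac{25584}{483025}\right) 392876 = \frac{237715897916}{483025} \cdot 392876 = \frac{93392871109646416}{483025}$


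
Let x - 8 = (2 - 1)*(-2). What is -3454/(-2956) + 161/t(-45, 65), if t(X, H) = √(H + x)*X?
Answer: 1727/1478 - 161*√71/3195 ≈ 0.74387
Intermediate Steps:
x = 6 (x = 8 + (2 - 1)*(-2) = 8 + 1*(-2) = 8 - 2 = 6)
t(X, H) = X*√(6 + H) (t(X, H) = √(H + 6)*X = √(6 + H)*X = X*√(6 + H))
-3454/(-2956) + 161/t(-45, 65) = -3454/(-2956) + 161/((-45*√(6 + 65))) = -3454*(-1/2956) + 161/((-45*√71)) = 1727/1478 + 161*(-√71/3195) = 1727/1478 - 161*√71/3195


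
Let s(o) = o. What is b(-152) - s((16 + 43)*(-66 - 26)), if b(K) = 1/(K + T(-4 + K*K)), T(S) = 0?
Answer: 825055/152 ≈ 5428.0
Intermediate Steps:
b(K) = 1/K (b(K) = 1/(K + 0) = 1/K)
b(-152) - s((16 + 43)*(-66 - 26)) = 1/(-152) - (16 + 43)*(-66 - 26) = -1/152 - 59*(-92) = -1/152 - 1*(-5428) = -1/152 + 5428 = 825055/152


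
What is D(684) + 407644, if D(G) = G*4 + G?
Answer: 411064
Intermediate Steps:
D(G) = 5*G (D(G) = 4*G + G = 5*G)
D(684) + 407644 = 5*684 + 407644 = 3420 + 407644 = 411064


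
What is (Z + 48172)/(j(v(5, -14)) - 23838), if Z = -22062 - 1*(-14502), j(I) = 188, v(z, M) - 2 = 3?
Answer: -1846/1075 ≈ -1.7172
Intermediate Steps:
v(z, M) = 5 (v(z, M) = 2 + 3 = 5)
Z = -7560 (Z = -22062 + 14502 = -7560)
(Z + 48172)/(j(v(5, -14)) - 23838) = (-7560 + 48172)/(188 - 23838) = 40612/(-23650) = 40612*(-1/23650) = -1846/1075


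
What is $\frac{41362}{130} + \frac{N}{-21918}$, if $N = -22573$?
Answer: $\frac{34981031}{109590} \approx 319.2$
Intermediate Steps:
$\frac{41362}{130} + \frac{N}{-21918} = \frac{41362}{130} - \frac{22573}{-21918} = 41362 \cdot \frac{1}{130} - - \frac{22573}{21918} = \frac{20681}{65} + \frac{22573}{21918} = \frac{34981031}{109590}$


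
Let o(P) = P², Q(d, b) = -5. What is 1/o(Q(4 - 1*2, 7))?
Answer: 1/25 ≈ 0.040000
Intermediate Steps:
1/o(Q(4 - 1*2, 7)) = 1/((-5)²) = 1/25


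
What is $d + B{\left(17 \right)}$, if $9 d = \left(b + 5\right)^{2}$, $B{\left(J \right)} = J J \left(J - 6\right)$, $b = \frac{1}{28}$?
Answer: $\frac{2494545}{784} \approx 3181.8$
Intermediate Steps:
$b = \frac{1}{28} \approx 0.035714$
$B{\left(J \right)} = J^{2} \left(-6 + J\right)$ ($B{\left(J \right)} = J J \left(-6 + J\right) = J^{2} \left(-6 + J\right)$)
$d = \frac{2209}{784}$ ($d = \frac{\left(\frac{1}{28} + 5\right)^{2}}{9} = \frac{\left(\frac{141}{28}\right)^{2}}{9} = \frac{1}{9} \cdot \frac{19881}{784} = \frac{2209}{784} \approx 2.8176$)
$d + B{\left(17 \right)} = \frac{2209}{784} + 17^{2} \left(-6 + 17\right) = \frac{2209}{784} + 289 \cdot 11 = \frac{2209}{784} + 3179 = \frac{2494545}{784}$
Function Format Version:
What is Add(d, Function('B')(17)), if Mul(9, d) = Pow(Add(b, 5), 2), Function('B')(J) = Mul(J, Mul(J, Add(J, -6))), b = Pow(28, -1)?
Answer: Rational(2494545, 784) ≈ 3181.8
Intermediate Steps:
b = Rational(1, 28) ≈ 0.035714
Function('B')(J) = Mul(Pow(J, 2), Add(-6, J)) (Function('B')(J) = Mul(J, Mul(J, Add(-6, J))) = Mul(Pow(J, 2), Add(-6, J)))
d = Rational(2209, 784) (d = Mul(Rational(1, 9), Pow(Add(Rational(1, 28), 5), 2)) = Mul(Rational(1, 9), Pow(Rational(141, 28), 2)) = Mul(Rational(1, 9), Rational(19881, 784)) = Rational(2209, 784) ≈ 2.8176)
Add(d, Function('B')(17)) = Add(Rational(2209, 784), Mul(Pow(17, 2), Add(-6, 17))) = Add(Rational(2209, 784), Mul(289, 11)) = Add(Rational(2209, 784), 3179) = Rational(2494545, 784)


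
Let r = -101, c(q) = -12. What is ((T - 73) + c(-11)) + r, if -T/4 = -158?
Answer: 446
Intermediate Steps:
T = 632 (T = -4*(-158) = 632)
((T - 73) + c(-11)) + r = ((632 - 73) - 12) - 101 = (559 - 12) - 101 = 547 - 101 = 446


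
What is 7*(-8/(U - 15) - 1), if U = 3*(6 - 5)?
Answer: -7/3 ≈ -2.3333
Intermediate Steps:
U = 3 (U = 3*1 = 3)
7*(-8/(U - 15) - 1) = 7*(-8/(3 - 15) - 1) = 7*(-8/(-12) - 1) = 7*(-1/12*(-8) - 1) = 7*(2/3 - 1) = 7*(-1/3) = -7/3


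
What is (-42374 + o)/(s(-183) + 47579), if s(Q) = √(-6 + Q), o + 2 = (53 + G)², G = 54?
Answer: -210210819/323394490 + 92781*I*√21/2263761430 ≈ -0.65001 + 0.00018782*I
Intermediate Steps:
o = 11447 (o = -2 + (53 + 54)² = -2 + 107² = -2 + 11449 = 11447)
(-42374 + o)/(s(-183) + 47579) = (-42374 + 11447)/(√(-6 - 183) + 47579) = -30927/(√(-189) + 47579) = -30927/(3*I*√21 + 47579) = -30927/(47579 + 3*I*√21)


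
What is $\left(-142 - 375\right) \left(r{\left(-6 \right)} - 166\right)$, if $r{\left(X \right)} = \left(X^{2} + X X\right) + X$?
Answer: $51700$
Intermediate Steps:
$r{\left(X \right)} = X + 2 X^{2}$ ($r{\left(X \right)} = \left(X^{2} + X^{2}\right) + X = 2 X^{2} + X = X + 2 X^{2}$)
$\left(-142 - 375\right) \left(r{\left(-6 \right)} - 166\right) = \left(-142 - 375\right) \left(- 6 \left(1 + 2 \left(-6\right)\right) - 166\right) = - 517 \left(- 6 \left(1 - 12\right) - 166\right) = - 517 \left(\left(-6\right) \left(-11\right) - 166\right) = - 517 \left(66 - 166\right) = \left(-517\right) \left(-100\right) = 51700$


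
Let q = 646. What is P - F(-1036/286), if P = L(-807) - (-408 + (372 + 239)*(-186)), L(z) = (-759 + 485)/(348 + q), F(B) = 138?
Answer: 56616115/497 ≈ 1.1392e+5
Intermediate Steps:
L(z) = -137/497 (L(z) = (-759 + 485)/(348 + 646) = -274/994 = -274*1/994 = -137/497)
P = 56684701/497 (P = -137/497 - (-408 + (372 + 239)*(-186)) = -137/497 - (-408 + 611*(-186)) = -137/497 - (-408 - 113646) = -137/497 - 1*(-114054) = -137/497 + 114054 = 56684701/497 ≈ 1.1405e+5)
P - F(-1036/286) = 56684701/497 - 1*138 = 56684701/497 - 138 = 56616115/497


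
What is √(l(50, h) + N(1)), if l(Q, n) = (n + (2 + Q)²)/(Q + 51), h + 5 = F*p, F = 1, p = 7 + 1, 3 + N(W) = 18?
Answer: √426422/101 ≈ 6.4654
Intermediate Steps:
N(W) = 15 (N(W) = -3 + 18 = 15)
p = 8
h = 3 (h = -5 + 1*8 = -5 + 8 = 3)
l(Q, n) = (n + (2 + Q)²)/(51 + Q)
√(l(50, h) + N(1)) = √((3 + (2 + 50)²)/(51 + 50) + 15) = √((3 + 52²)/101 + 15) = √((3 + 2704)/101 + 15) = √((1/101)*2707 + 15) = √(2707/101 + 15) = √(4222/101) = √426422/101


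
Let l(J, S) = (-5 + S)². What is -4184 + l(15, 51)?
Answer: -2068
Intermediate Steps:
-4184 + l(15, 51) = -4184 + (-5 + 51)² = -4184 + 46² = -4184 + 2116 = -2068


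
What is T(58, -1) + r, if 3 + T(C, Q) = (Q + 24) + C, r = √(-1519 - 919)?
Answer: 78 + I*√2438 ≈ 78.0 + 49.376*I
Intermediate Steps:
r = I*√2438 (r = √(-2438) = I*√2438 ≈ 49.376*I)
T(C, Q) = 21 + C + Q (T(C, Q) = -3 + ((Q + 24) + C) = -3 + ((24 + Q) + C) = -3 + (24 + C + Q) = 21 + C + Q)
T(58, -1) + r = (21 + 58 - 1) + I*√2438 = 78 + I*√2438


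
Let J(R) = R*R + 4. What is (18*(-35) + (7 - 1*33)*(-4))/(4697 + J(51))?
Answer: -263/3651 ≈ -0.072035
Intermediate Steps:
J(R) = 4 + R**2 (J(R) = R**2 + 4 = 4 + R**2)
(18*(-35) + (7 - 1*33)*(-4))/(4697 + J(51)) = (18*(-35) + (7 - 1*33)*(-4))/(4697 + (4 + 51**2)) = (-630 + (7 - 33)*(-4))/(4697 + (4 + 2601)) = (-630 - 26*(-4))/(4697 + 2605) = (-630 + 104)/7302 = -526*1/7302 = -263/3651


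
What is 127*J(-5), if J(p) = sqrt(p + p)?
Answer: 127*I*sqrt(10) ≈ 401.61*I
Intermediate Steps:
J(p) = sqrt(2)*sqrt(p) (J(p) = sqrt(2*p) = sqrt(2)*sqrt(p))
127*J(-5) = 127*(sqrt(2)*sqrt(-5)) = 127*(sqrt(2)*(I*sqrt(5))) = 127*(I*sqrt(10)) = 127*I*sqrt(10)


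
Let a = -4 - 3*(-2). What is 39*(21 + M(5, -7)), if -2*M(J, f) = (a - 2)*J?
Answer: 819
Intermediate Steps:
a = 2 (a = -4 + 6 = 2)
M(J, f) = 0 (M(J, f) = -(2 - 2)*J/2 = -0*J = -½*0 = 0)
39*(21 + M(5, -7)) = 39*(21 + 0) = 39*21 = 819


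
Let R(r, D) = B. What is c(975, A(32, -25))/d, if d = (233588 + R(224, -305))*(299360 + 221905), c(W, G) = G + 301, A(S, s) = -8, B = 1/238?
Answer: 69734/28979177740425 ≈ 2.4063e-9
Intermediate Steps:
B = 1/238 ≈ 0.0042017
R(r, D) = 1/238
c(W, G) = 301 + G
d = 28979177740425/238 (d = (233588 + 1/238)*(299360 + 221905) = (55593945/238)*521265 = 28979177740425/238 ≈ 1.2176e+11)
c(975, A(32, -25))/d = (301 - 8)/(28979177740425/238) = 293*(238/28979177740425) = 69734/28979177740425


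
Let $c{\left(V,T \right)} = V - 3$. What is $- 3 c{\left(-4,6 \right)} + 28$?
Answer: $49$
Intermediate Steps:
$c{\left(V,T \right)} = -3 + V$
$- 3 c{\left(-4,6 \right)} + 28 = - 3 \left(-3 - 4\right) + 28 = \left(-3\right) \left(-7\right) + 28 = 21 + 28 = 49$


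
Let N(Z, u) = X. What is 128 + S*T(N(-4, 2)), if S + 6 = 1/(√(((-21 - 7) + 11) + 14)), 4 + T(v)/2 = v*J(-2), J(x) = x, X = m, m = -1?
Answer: 152 + 4*I*√3/3 ≈ 152.0 + 2.3094*I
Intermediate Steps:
X = -1
N(Z, u) = -1
T(v) = -8 - 4*v (T(v) = -8 + 2*(v*(-2)) = -8 + 2*(-2*v) = -8 - 4*v)
S = -6 - I*√3/3 (S = -6 + 1/(√(((-21 - 7) + 11) + 14)) = -6 + 1/(√((-28 + 11) + 14)) = -6 + 1/(√(-17 + 14)) = -6 + 1/(√(-3)) = -6 + 1/(I*√3) = -6 - I*√3/3 ≈ -6.0 - 0.57735*I)
128 + S*T(N(-4, 2)) = 128 + (-6 - I*√3/3)*(-8 - 4*(-1)) = 128 + (-6 - I*√3/3)*(-8 + 4) = 128 + (-6 - I*√3/3)*(-4) = 128 + (24 + 4*I*√3/3) = 152 + 4*I*√3/3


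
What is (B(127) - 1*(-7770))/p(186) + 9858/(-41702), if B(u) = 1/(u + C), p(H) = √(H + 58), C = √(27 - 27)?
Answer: -4929/20851 + 986791*√61/15494 ≈ 497.19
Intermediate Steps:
C = 0 (C = √0 = 0)
p(H) = √(58 + H)
B(u) = 1/u (B(u) = 1/(u + 0) = 1/u)
(B(127) - 1*(-7770))/p(186) + 9858/(-41702) = (1/127 - 1*(-7770))/(√(58 + 186)) + 9858/(-41702) = (1/127 + 7770)/(√244) + 9858*(-1/41702) = 986791/(127*((2*√61))) - 4929/20851 = 986791*(√61/122)/127 - 4929/20851 = 986791*√61/15494 - 4929/20851 = -4929/20851 + 986791*√61/15494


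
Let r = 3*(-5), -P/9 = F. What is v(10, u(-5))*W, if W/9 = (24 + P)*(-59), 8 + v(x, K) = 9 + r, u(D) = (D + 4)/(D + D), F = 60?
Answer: -3835944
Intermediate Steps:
P = -540 (P = -9*60 = -540)
u(D) = (4 + D)/(2*D) (u(D) = (4 + D)/((2*D)) = (4 + D)*(1/(2*D)) = (4 + D)/(2*D))
r = -15
v(x, K) = -14 (v(x, K) = -8 + (9 - 15) = -8 - 6 = -14)
W = 273996 (W = 9*((24 - 540)*(-59)) = 9*(-516*(-59)) = 9*30444 = 273996)
v(10, u(-5))*W = -14*273996 = -3835944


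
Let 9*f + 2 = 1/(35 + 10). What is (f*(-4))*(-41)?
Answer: -14596/405 ≈ -36.039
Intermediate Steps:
f = -89/405 (f = -2/9 + 1/(9*(35 + 10)) = -2/9 + (1/9)/45 = -2/9 + (1/9)*(1/45) = -2/9 + 1/405 = -89/405 ≈ -0.21975)
(f*(-4))*(-41) = -89/405*(-4)*(-41) = (356/405)*(-41) = -14596/405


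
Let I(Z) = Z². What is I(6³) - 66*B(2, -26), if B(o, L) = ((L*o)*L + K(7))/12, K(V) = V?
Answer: 78363/2 ≈ 39182.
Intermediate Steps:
B(o, L) = 7/12 + o*L²/12 (B(o, L) = ((L*o)*L + 7)/12 = (o*L² + 7)*(1/12) = (7 + o*L²)*(1/12) = 7/12 + o*L²/12)
I(6³) - 66*B(2, -26) = (6³)² - 66*(7/12 + (1/12)*2*(-26)²) = 216² - 66*(7/12 + (1/12)*2*676) = 46656 - 66*(7/12 + 338/3) = 46656 - 66*453/4 = 46656 - 14949/2 = 78363/2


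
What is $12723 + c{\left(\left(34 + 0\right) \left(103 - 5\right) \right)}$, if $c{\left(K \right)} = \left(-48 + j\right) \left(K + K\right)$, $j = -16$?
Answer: $-413773$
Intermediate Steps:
$c{\left(K \right)} = - 128 K$ ($c{\left(K \right)} = \left(-48 - 16\right) \left(K + K\right) = - 64 \cdot 2 K = - 128 K$)
$12723 + c{\left(\left(34 + 0\right) \left(103 - 5\right) \right)} = 12723 - 128 \left(34 + 0\right) \left(103 - 5\right) = 12723 - 128 \cdot 34 \cdot 98 = 12723 - 426496 = -413773$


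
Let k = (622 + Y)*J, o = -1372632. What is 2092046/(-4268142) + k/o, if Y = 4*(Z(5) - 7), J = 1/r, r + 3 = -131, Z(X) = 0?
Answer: -32066092410275/65420902568808 ≈ -0.49015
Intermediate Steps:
r = -134 (r = -3 - 131 = -134)
J = -1/134 (J = 1/(-134) = -1/134 ≈ -0.0074627)
Y = -28 (Y = 4*(0 - 7) = 4*(-7) = -28)
k = -297/67 (k = (622 - 28)*(-1/134) = 594*(-1/134) = -297/67 ≈ -4.4328)
2092046/(-4268142) + k/o = 2092046/(-4268142) - 297/67/(-1372632) = 2092046*(-1/4268142) - 297/67*(-1/1372632) = -1046023/2134071 + 99/30655448 = -32066092410275/65420902568808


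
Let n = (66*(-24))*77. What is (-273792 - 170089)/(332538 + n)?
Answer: -443881/210570 ≈ -2.1080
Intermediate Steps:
n = -121968 (n = -1584*77 = -121968)
(-273792 - 170089)/(332538 + n) = (-273792 - 170089)/(332538 - 121968) = -443881/210570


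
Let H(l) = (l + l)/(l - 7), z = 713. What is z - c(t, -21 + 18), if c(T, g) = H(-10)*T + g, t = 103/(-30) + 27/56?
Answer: 513703/714 ≈ 719.47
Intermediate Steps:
H(l) = 2*l/(-7 + l) (H(l) = (2*l)/(-7 + l) = 2*l/(-7 + l))
t = -2479/840 (t = 103*(-1/30) + 27*(1/56) = -103/30 + 27/56 = -2479/840 ≈ -2.9512)
c(T, g) = g + 20*T/17 (c(T, g) = (2*(-10)/(-7 - 10))*T + g = (2*(-10)/(-17))*T + g = (2*(-10)*(-1/17))*T + g = 20*T/17 + g = g + 20*T/17)
z - c(t, -21 + 18) = 713 - ((-21 + 18) + (20/17)*(-2479/840)) = 713 - (-3 - 2479/714) = 713 - 1*(-4621/714) = 713 + 4621/714 = 513703/714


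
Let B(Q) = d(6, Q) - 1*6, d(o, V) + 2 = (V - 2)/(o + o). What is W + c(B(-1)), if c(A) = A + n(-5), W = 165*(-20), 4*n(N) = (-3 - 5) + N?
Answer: -6623/2 ≈ -3311.5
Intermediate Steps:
d(o, V) = -2 + (-2 + V)/(2*o) (d(o, V) = -2 + (V - 2)/(o + o) = -2 + (-2 + V)/((2*o)) = -2 + (-2 + V)*(1/(2*o)) = -2 + (-2 + V)/(2*o))
B(Q) = -49/6 + Q/12 (B(Q) = (½)*(-2 + Q - 4*6)/6 - 1*6 = (½)*(⅙)*(-2 + Q - 24) - 6 = (½)*(⅙)*(-26 + Q) - 6 = (-13/6 + Q/12) - 6 = -49/6 + Q/12)
n(N) = -2 + N/4 (n(N) = ((-3 - 5) + N)/4 = (-8 + N)/4 = -2 + N/4)
W = -3300
c(A) = -13/4 + A (c(A) = A + (-2 + (¼)*(-5)) = A + (-2 - 5/4) = A - 13/4 = -13/4 + A)
W + c(B(-1)) = -3300 + (-13/4 + (-49/6 + (1/12)*(-1))) = -3300 + (-13/4 + (-49/6 - 1/12)) = -3300 + (-13/4 - 33/4) = -3300 - 23/2 = -6623/2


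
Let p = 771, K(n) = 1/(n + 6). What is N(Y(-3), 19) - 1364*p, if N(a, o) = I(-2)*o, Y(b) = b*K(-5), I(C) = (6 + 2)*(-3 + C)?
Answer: -1052404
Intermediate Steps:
K(n) = 1/(6 + n)
I(C) = -24 + 8*C (I(C) = 8*(-3 + C) = -24 + 8*C)
Y(b) = b (Y(b) = b/(6 - 5) = b/1 = b*1 = b)
N(a, o) = -40*o (N(a, o) = (-24 + 8*(-2))*o = (-24 - 16)*o = -40*o)
N(Y(-3), 19) - 1364*p = -40*19 - 1364*771 = -760 - 1051644 = -1052404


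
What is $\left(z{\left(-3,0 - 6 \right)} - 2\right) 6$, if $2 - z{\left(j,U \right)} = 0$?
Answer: $0$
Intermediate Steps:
$z{\left(j,U \right)} = 2$ ($z{\left(j,U \right)} = 2 - 0 = 2 + 0 = 2$)
$\left(z{\left(-3,0 - 6 \right)} - 2\right) 6 = \left(2 - 2\right) 6 = 0 \cdot 6 = 0$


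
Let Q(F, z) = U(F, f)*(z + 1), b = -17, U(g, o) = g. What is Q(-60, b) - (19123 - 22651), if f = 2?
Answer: 4488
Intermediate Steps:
Q(F, z) = F*(1 + z) (Q(F, z) = F*(z + 1) = F*(1 + z))
Q(-60, b) - (19123 - 22651) = -60*(1 - 17) - (19123 - 22651) = -60*(-16) - 1*(-3528) = 960 + 3528 = 4488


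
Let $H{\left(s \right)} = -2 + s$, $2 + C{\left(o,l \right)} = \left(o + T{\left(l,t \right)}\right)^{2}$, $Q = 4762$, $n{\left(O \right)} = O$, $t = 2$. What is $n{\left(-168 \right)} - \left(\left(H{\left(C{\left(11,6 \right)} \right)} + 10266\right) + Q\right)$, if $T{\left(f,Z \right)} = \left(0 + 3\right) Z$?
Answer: $-15481$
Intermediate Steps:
$T{\left(f,Z \right)} = 3 Z$
$C{\left(o,l \right)} = -2 + \left(6 + o\right)^{2}$ ($C{\left(o,l \right)} = -2 + \left(o + 3 \cdot 2\right)^{2} = -2 + \left(o + 6\right)^{2} = -2 + \left(6 + o\right)^{2}$)
$n{\left(-168 \right)} - \left(\left(H{\left(C{\left(11,6 \right)} \right)} + 10266\right) + Q\right) = -168 - \left(\left(\left(-2 - \left(2 - \left(6 + 11\right)^{2}\right)\right) + 10266\right) + 4762\right) = -168 - \left(\left(\left(-2 - \left(2 - 17^{2}\right)\right) + 10266\right) + 4762\right) = -168 - \left(\left(\left(-2 + \left(-2 + 289\right)\right) + 10266\right) + 4762\right) = -168 - \left(\left(\left(-2 + 287\right) + 10266\right) + 4762\right) = -168 - \left(\left(285 + 10266\right) + 4762\right) = -168 - \left(10551 + 4762\right) = -168 - 15313 = -15481$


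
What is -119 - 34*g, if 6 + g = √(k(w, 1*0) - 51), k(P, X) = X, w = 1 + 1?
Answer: 85 - 34*I*√51 ≈ 85.0 - 242.81*I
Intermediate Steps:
w = 2
g = -6 + I*√51 (g = -6 + √(1*0 - 51) = -6 + √(0 - 51) = -6 + √(-51) = -6 + I*√51 ≈ -6.0 + 7.1414*I)
-119 - 34*g = -119 - 34*(-6 + I*√51) = -119 + (204 - 34*I*√51) = 85 - 34*I*√51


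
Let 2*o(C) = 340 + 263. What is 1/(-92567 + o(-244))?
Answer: -2/184531 ≈ -1.0838e-5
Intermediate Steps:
o(C) = 603/2 (o(C) = (340 + 263)/2 = (1/2)*603 = 603/2)
1/(-92567 + o(-244)) = 1/(-92567 + 603/2) = 1/(-184531/2) = -2/184531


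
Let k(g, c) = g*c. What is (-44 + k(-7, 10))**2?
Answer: 12996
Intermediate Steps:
k(g, c) = c*g
(-44 + k(-7, 10))**2 = (-44 + 10*(-7))**2 = (-44 - 70)**2 = (-114)**2 = 12996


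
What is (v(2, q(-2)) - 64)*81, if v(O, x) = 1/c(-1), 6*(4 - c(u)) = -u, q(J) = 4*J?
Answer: -118746/23 ≈ -5162.9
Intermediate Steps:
c(u) = 4 + u/6 (c(u) = 4 - (-1)*u/6 = 4 + u/6)
v(O, x) = 6/23 (v(O, x) = 1/(4 + (⅙)*(-1)) = 1/(4 - ⅙) = 1/(23/6) = 6/23)
(v(2, q(-2)) - 64)*81 = (6/23 - 64)*81 = -1466/23*81 = -118746/23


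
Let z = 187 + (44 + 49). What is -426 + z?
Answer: -146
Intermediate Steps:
z = 280 (z = 187 + 93 = 280)
-426 + z = -426 + 280 = -146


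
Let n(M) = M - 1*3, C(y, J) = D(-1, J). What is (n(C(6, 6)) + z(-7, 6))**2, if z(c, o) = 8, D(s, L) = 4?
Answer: 81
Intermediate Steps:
C(y, J) = 4
n(M) = -3 + M (n(M) = M - 3 = -3 + M)
(n(C(6, 6)) + z(-7, 6))**2 = ((-3 + 4) + 8)**2 = (1 + 8)**2 = 9**2 = 81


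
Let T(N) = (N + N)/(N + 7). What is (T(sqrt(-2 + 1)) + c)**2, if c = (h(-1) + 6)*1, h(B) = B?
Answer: 15827/625 + 1764*I/625 ≈ 25.323 + 2.8224*I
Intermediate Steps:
T(N) = 2*N/(7 + N) (T(N) = (2*N)/(7 + N) = 2*N/(7 + N))
c = 5 (c = (-1 + 6)*1 = 5*1 = 5)
(T(sqrt(-2 + 1)) + c)**2 = (2*sqrt(-2 + 1)/(7 + sqrt(-2 + 1)) + 5)**2 = (2*sqrt(-1)/(7 + sqrt(-1)) + 5)**2 = (2*I/(7 + I) + 5)**2 = (2*I*((7 - I)/50) + 5)**2 = (I*(7 - I)/25 + 5)**2 = (5 + I*(7 - I)/25)**2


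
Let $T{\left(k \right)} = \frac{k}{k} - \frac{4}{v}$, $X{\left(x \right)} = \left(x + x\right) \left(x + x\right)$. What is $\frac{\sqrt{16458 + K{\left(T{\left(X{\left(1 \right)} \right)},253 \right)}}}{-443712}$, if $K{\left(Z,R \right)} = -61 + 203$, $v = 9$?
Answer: $- \frac{5 \sqrt{166}}{221856} \approx -0.00029037$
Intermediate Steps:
$X{\left(x \right)} = 4 x^{2}$ ($X{\left(x \right)} = 2 x 2 x = 4 x^{2}$)
$T{\left(k \right)} = \frac{5}{9}$ ($T{\left(k \right)} = \frac{k}{k} - \frac{4}{9} = 1 - \frac{4}{9} = \frac{5}{9}$)
$K{\left(Z,R \right)} = 142$
$\frac{\sqrt{16458 + K{\left(T{\left(X{\left(1 \right)} \right)},253 \right)}}}{-443712} = \frac{\sqrt{16458 + 142}}{-443712} = \sqrt{16600} \left(- \frac{1}{443712}\right) = 10 \sqrt{166} \left(- \frac{1}{443712}\right) = - \frac{5 \sqrt{166}}{221856}$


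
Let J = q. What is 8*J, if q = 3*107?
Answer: 2568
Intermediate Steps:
q = 321
J = 321
8*J = 8*321 = 2568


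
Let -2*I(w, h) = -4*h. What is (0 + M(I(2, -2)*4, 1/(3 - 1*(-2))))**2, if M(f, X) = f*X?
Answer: 256/25 ≈ 10.240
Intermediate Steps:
I(w, h) = 2*h (I(w, h) = -(-2)*h = 2*h)
M(f, X) = X*f
(0 + M(I(2, -2)*4, 1/(3 - 1*(-2))))**2 = (0 + ((2*(-2))*4)/(3 - 1*(-2)))**2 = (0 + (-4*4)/(3 + 2))**2 = (0 - 16/5)**2 = (-16/5)**2 = 256/25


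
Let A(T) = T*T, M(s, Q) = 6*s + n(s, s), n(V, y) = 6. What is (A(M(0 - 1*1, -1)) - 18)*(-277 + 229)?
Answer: 864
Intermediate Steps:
M(s, Q) = 6 + 6*s (M(s, Q) = 6*s + 6 = 6 + 6*s)
A(T) = T**2
(A(M(0 - 1*1, -1)) - 18)*(-277 + 229) = ((6 + 6*(0 - 1*1))**2 - 18)*(-277 + 229) = ((6 + 6*(0 - 1))**2 - 18)*(-48) = ((6 + 6*(-1))**2 - 18)*(-48) = ((6 - 6)**2 - 18)*(-48) = (0**2 - 18)*(-48) = (0 - 18)*(-48) = -18*(-48) = 864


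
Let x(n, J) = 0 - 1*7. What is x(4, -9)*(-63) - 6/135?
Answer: 19843/45 ≈ 440.96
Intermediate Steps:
x(n, J) = -7 (x(n, J) = 0 - 7 = -7)
x(4, -9)*(-63) - 6/135 = -7*(-63) - 6/135 = 441 - 6*1/135 = 441 - 2/45 = 19843/45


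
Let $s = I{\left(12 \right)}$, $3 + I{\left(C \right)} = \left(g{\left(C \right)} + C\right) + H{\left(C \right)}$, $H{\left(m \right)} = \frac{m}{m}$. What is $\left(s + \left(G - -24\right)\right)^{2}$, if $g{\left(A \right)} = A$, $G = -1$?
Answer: $2025$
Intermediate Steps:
$H{\left(m \right)} = 1$
$I{\left(C \right)} = -2 + 2 C$ ($I{\left(C \right)} = -3 + \left(\left(C + C\right) + 1\right) = -3 + \left(2 C + 1\right) = -3 + \left(1 + 2 C\right) = -2 + 2 C$)
$s = 22$ ($s = -2 + 2 \cdot 12 = -2 + 24 = 22$)
$\left(s + \left(G - -24\right)\right)^{2} = \left(22 - -23\right)^{2} = \left(22 + \left(-1 + 24\right)\right)^{2} = \left(22 + 23\right)^{2} = 45^{2} = 2025$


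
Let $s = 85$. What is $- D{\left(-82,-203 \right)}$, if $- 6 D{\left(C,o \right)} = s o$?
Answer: $- \frac{17255}{6} \approx -2875.8$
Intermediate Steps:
$D{\left(C,o \right)} = - \frac{85 o}{6}$
$- D{\left(-82,-203 \right)} = - \frac{\left(-85\right) \left(-203\right)}{6} = \left(-1\right) \frac{17255}{6} = - \frac{17255}{6}$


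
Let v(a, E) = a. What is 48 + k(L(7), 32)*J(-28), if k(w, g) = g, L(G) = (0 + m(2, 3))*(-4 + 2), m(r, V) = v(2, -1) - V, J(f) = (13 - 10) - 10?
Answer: -176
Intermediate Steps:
J(f) = -7 (J(f) = 3 - 10 = -7)
m(r, V) = 2 - V
L(G) = 2 (L(G) = (0 + (2 - 1*3))*(-4 + 2) = (0 + (2 - 3))*(-2) = (0 - 1)*(-2) = -1*(-2) = 2)
48 + k(L(7), 32)*J(-28) = 48 + 32*(-7) = 48 - 224 = -176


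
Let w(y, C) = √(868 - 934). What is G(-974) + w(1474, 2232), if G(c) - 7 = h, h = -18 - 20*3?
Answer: -71 + I*√66 ≈ -71.0 + 8.124*I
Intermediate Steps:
w(y, C) = I*√66 (w(y, C) = √(-66) = I*√66)
h = -78 (h = -18 - 60 = -78)
G(c) = -71 (G(c) = 7 - 78 = -71)
G(-974) + w(1474, 2232) = -71 + I*√66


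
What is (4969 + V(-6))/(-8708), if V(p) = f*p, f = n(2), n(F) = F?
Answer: -4957/8708 ≈ -0.56925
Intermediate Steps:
f = 2
V(p) = 2*p
(4969 + V(-6))/(-8708) = (4969 + 2*(-6))/(-8708) = (4969 - 12)*(-1/8708) = 4957*(-1/8708) = -4957/8708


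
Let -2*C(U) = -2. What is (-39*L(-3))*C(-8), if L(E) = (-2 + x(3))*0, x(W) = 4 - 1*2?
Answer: 0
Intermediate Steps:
C(U) = 1 (C(U) = -½*(-2) = 1)
x(W) = 2 (x(W) = 4 - 2 = 2)
L(E) = 0 (L(E) = (-2 + 2)*0 = 0*0 = 0)
(-39*L(-3))*C(-8) = -39*0*1 = 0*1 = 0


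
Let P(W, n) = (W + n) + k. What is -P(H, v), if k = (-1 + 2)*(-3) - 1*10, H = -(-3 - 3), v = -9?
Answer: 16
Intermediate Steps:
H = 6 (H = -1*(-6) = 6)
k = -13 (k = 1*(-3) - 10 = -3 - 10 = -13)
P(W, n) = -13 + W + n (P(W, n) = (W + n) - 13 = -13 + W + n)
-P(H, v) = -(-13 + 6 - 9) = -1*(-16) = 16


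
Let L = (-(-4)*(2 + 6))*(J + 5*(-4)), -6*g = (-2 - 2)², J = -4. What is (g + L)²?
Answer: 5345344/9 ≈ 5.9393e+5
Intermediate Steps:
g = -8/3 (g = -(-2 - 2)²/6 = -⅙*(-4)² = -⅙*16 = -8/3 ≈ -2.6667)
L = -768 (L = (-(-4)*(2 + 6))*(-4 + 5*(-4)) = (-(-4)*8)*(-4 - 20) = -2*(-16)*(-24) = 32*(-24) = -768)
(g + L)² = (-8/3 - 768)² = (-2312/3)² = 5345344/9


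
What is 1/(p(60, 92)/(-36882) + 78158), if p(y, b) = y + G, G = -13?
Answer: 36882/2882623309 ≈ 1.2795e-5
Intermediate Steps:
p(y, b) = -13 + y (p(y, b) = y - 13 = -13 + y)
1/(p(60, 92)/(-36882) + 78158) = 1/((-13 + 60)/(-36882) + 78158) = 1/(47*(-1/36882) + 78158) = 1/(-47/36882 + 78158) = 1/(2882623309/36882) = 36882/2882623309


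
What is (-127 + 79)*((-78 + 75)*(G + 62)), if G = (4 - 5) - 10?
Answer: 7344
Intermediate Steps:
G = -11 (G = -1 - 10 = -11)
(-127 + 79)*((-78 + 75)*(G + 62)) = (-127 + 79)*((-78 + 75)*(-11 + 62)) = -(-144)*51 = -48*(-153) = 7344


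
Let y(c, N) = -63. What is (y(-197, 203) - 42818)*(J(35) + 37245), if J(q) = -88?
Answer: -1593329317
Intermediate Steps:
(y(-197, 203) - 42818)*(J(35) + 37245) = (-63 - 42818)*(-88 + 37245) = -42881*37157 = -1593329317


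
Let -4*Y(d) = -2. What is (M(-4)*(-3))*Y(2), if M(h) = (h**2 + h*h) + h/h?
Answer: -99/2 ≈ -49.500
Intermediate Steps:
Y(d) = 1/2 (Y(d) = -1/4*(-2) = 1/2)
M(h) = 1 + 2*h**2 (M(h) = (h**2 + h**2) + 1 = 2*h**2 + 1 = 1 + 2*h**2)
(M(-4)*(-3))*Y(2) = ((1 + 2*(-4)**2)*(-3))*(1/2) = ((1 + 2*16)*(-3))*(1/2) = ((1 + 32)*(-3))*(1/2) = (33*(-3))*(1/2) = -99*1/2 = -99/2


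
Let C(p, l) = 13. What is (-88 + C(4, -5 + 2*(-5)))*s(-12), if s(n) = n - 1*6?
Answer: 1350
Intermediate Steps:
s(n) = -6 + n (s(n) = n - 6 = -6 + n)
(-88 + C(4, -5 + 2*(-5)))*s(-12) = (-88 + 13)*(-6 - 12) = -75*(-18) = 1350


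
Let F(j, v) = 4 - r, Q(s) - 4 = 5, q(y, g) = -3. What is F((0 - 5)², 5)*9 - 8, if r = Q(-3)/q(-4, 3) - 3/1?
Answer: 82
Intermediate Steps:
Q(s) = 9 (Q(s) = 4 + 5 = 9)
r = -6 (r = 9/(-3) - 3/1 = 9*(-⅓) - 3*1 = -3 - 3 = -6)
F(j, v) = 10 (F(j, v) = 4 - 1*(-6) = 4 + 6 = 10)
F((0 - 5)², 5)*9 - 8 = 10*9 - 8 = 90 - 8 = 82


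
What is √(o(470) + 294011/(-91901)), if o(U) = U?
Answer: √3942503181559/91901 ≈ 21.606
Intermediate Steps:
√(o(470) + 294011/(-91901)) = √(470 + 294011/(-91901)) = √(470 + 294011*(-1/91901)) = √(470 - 294011/91901) = √(42899459/91901) = √3942503181559/91901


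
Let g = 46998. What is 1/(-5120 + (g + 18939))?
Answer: 1/60817 ≈ 1.6443e-5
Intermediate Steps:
1/(-5120 + (g + 18939)) = 1/(-5120 + (46998 + 18939)) = 1/(-5120 + 65937) = 1/60817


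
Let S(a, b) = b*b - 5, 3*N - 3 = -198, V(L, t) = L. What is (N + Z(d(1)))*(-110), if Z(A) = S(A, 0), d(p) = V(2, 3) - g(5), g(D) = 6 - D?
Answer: 7700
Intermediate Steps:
N = -65 (N = 1 + (1/3)*(-198) = 1 - 66 = -65)
d(p) = 1 (d(p) = 2 - (6 - 1*5) = 2 - (6 - 5) = 2 - 1*1 = 2 - 1 = 1)
S(a, b) = -5 + b**2 (S(a, b) = b**2 - 5 = -5 + b**2)
Z(A) = -5 (Z(A) = -5 + 0**2 = -5 + 0 = -5)
(N + Z(d(1)))*(-110) = (-65 - 5)*(-110) = -70*(-110) = 7700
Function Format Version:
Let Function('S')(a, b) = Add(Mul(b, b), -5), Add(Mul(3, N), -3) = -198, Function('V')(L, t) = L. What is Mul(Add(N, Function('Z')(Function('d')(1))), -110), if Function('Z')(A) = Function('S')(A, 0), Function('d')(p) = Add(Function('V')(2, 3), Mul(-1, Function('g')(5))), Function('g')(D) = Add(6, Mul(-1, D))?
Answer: 7700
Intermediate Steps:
N = -65 (N = Add(1, Mul(Rational(1, 3), -198)) = Add(1, -66) = -65)
Function('d')(p) = 1 (Function('d')(p) = Add(2, Mul(-1, Add(6, Mul(-1, 5)))) = Add(2, Mul(-1, Add(6, -5))) = Add(2, Mul(-1, 1)) = Add(2, -1) = 1)
Function('S')(a, b) = Add(-5, Pow(b, 2)) (Function('S')(a, b) = Add(Pow(b, 2), -5) = Add(-5, Pow(b, 2)))
Function('Z')(A) = -5 (Function('Z')(A) = Add(-5, Pow(0, 2)) = Add(-5, 0) = -5)
Mul(Add(N, Function('Z')(Function('d')(1))), -110) = Mul(Add(-65, -5), -110) = Mul(-70, -110) = 7700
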